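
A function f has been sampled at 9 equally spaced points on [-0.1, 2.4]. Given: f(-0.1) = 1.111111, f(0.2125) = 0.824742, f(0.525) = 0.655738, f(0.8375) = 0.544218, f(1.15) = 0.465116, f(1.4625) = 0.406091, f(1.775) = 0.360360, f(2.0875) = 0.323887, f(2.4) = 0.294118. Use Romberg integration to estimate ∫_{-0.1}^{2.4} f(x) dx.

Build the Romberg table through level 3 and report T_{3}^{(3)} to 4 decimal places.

1.3292

T_{0}^{(0)} (trapezoid, 1 panel, h=2.5000): 1.756536
T_{1}^{(0)} (trapezoid, 2 panels, h=1.2500): 1.459663
T_{2}^{(0)} (trapezoid, 4 panels, h=0.6250): 1.364893
T_{3}^{(0)} (trapezoid, 8 panels, h=0.3125): 1.338365
T_{1}^{(1)} = 1.459663 + (1.459663 − 1.756536)/3 = 1.360705
T_{2}^{(1)} = 1.364893 + (1.364893 − 1.459663)/3 = 1.333303
T_{3}^{(1)} = 1.338365 + (1.338365 − 1.364893)/3 = 1.329522
T_{2}^{(2)} = 1.333303 + (1.333303 − 1.360705)/15 = 1.331476
T_{3}^{(2)} = 1.329522 + (1.329522 − 1.333303)/15 = 1.329270
T_{3}^{(3)} = 1.329270 + (1.329270 − 1.331476)/63 = 1.329235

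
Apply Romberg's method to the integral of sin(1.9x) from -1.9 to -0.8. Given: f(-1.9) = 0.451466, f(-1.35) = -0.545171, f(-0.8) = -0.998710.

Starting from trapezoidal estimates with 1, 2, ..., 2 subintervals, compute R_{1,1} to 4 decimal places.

R_{0,0} (trapezoid, 1 panel, h=1.1000): -0.300984
R_{1,0} (trapezoid, 2 panels, h=0.5500): -0.450336
R_{1,1} = -0.450336 + (-0.450336 − (-0.300984))/3 = -0.500120

-0.5001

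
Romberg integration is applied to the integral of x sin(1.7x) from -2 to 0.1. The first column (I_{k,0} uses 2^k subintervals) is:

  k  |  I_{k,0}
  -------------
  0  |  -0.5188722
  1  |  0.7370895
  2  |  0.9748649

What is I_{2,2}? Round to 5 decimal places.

1.04735

Richardson extrapolation on the trapezoidal column (denominator 4−1=3):
I_{1,1} = 0.7370895 + (0.7370895 − (-0.5188722))/3 = 1.1557434
I_{2,1} = (4·0.9748649 − 0.7370895) / 3 = 1.0541234
I_{2,2} = 1.0541234 + (1.0541234 − 1.1557434)/15 = 1.0473487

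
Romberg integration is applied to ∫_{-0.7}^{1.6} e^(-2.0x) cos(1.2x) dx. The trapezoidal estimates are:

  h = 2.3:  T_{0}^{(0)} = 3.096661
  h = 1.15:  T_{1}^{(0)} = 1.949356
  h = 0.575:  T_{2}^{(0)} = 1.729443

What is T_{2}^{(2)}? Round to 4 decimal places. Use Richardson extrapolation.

T_{1}^{(1)} = 1.949356 + (1.949356 − 3.096661)/3 = 1.566921
T_{2}^{(1)} = (4·1.729443 − 1.949356) / 3 = 1.656139
T_{2}^{(2)} = (16·1.656139 − 1.566921) / 15 = 1.662087

1.6621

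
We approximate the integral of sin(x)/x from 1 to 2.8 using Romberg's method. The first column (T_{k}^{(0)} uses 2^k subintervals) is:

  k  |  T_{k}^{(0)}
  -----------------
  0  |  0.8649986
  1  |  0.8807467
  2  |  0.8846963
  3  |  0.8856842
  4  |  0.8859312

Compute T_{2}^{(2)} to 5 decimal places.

0.88601

T_{1}^{(1)} = (4·0.8807467 − 0.8649986) / 3 = 0.8859961
T_{2}^{(1)} = (4·0.8846963 − 0.8807467) / 3 = 0.8860128
T_{2}^{(2)} = (16·0.8860128 − 0.8859961) / 15 = 0.8860139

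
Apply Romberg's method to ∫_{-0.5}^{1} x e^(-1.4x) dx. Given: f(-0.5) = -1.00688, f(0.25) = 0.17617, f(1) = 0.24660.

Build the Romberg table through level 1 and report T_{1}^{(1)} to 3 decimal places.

T_{0}^{(0)} (trapezoid, 1 panel, h=1.5000): -0.57021
T_{1}^{(0)} (trapezoid, 2 panels, h=0.7500): -0.15298
T_{1}^{(1)} = -0.15298 + (-0.15298 − (-0.57021))/3 = -0.01390

-0.014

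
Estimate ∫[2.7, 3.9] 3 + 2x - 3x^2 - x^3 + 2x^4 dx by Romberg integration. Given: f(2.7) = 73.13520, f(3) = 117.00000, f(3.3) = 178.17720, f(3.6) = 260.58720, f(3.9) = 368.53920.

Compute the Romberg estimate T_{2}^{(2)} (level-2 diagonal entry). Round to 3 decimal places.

230.835

T_{0}^{(0)} (trapezoid, 1 panel, h=1.2000): 265.00464
T_{1}^{(0)} (trapezoid, 2 panels, h=0.6000): 239.40864
T_{2}^{(0)} (trapezoid, 4 panels, h=0.3000): 232.98048
T_{1}^{(1)} = 239.40864 + (239.40864 − 265.00464)/3 = 230.87664
T_{2}^{(1)} = 232.98048 + (232.98048 − 239.40864)/3 = 230.83776
T_{2}^{(2)} = 230.83776 + (230.83776 − 230.87664)/15 = 230.83517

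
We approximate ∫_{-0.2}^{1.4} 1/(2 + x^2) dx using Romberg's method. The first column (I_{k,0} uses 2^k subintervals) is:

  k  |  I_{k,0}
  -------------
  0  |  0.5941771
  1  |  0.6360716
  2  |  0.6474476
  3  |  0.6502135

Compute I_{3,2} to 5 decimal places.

0.65113

I_{2,1} = (4·0.6474476 − 0.6360716) / 3 = 0.6512396
I_{3,1} = 0.6502135 + (0.6502135 − 0.6474476)/3 = 0.6511355
I_{3,2} = 0.6511355 + (0.6511355 − 0.6512396)/15 = 0.6511286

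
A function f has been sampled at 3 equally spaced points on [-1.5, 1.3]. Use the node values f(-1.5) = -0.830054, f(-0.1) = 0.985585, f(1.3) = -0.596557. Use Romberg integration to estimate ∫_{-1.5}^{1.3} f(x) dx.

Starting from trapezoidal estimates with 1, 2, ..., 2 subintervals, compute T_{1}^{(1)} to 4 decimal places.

1.1740

T_{0}^{(0)} (trapezoid, 1 panel, h=2.8000): -1.997255
T_{1}^{(0)} (trapezoid, 2 panels, h=1.4000): 0.381191
T_{1}^{(1)} = 0.381191 + (0.381191 − (-1.997255))/3 = 1.174006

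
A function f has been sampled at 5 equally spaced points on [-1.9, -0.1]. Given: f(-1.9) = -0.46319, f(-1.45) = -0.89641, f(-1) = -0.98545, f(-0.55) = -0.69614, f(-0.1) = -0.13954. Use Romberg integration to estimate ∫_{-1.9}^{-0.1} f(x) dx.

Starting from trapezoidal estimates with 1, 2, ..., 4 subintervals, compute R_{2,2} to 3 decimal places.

-1.340

R_{0,0} (trapezoid, 1 panel, h=1.8000): -0.54246
R_{1,0} (trapezoid, 2 panels, h=0.9000): -1.15813
R_{2,0} (trapezoid, 4 panels, h=0.4500): -1.29571
R_{1,1} = -1.15813 + (-1.15813 − (-0.54246))/3 = -1.36335
R_{2,1} = -1.29571 + (-1.29571 − (-1.15813))/3 = -1.34157
R_{2,2} = -1.34157 + (-1.34157 − (-1.36335))/15 = -1.34012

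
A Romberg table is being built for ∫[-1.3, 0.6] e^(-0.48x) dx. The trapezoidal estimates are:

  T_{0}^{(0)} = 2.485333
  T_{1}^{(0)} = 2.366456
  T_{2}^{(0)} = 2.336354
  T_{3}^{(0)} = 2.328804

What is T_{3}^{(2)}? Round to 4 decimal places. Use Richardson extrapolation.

Richardson extrapolation on the trapezoidal column (denominator 4−1=3):
T_{2}^{(1)} = (4·2.336354 − 2.366456) / 3 = 2.326320
T_{3}^{(1)} = 2.328804 + (2.328804 − 2.336354)/3 = 2.326287
T_{3}^{(2)} = 2.326287 + (2.326287 − 2.326320)/15 = 2.326285

2.3263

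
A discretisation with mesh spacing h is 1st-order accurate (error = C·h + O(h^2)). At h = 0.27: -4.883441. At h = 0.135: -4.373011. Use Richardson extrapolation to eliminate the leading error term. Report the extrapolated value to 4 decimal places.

The leading error scales as h; refining by a factor of 2 reduces it by 2^1 = 2.
Extrapolated value = (2·A(h/2) − A(h)) / (2 − 1)
= (2·(-4.373011) − (-4.883441)) / 1
= -3.862581 / 1 = -3.862581

-3.8626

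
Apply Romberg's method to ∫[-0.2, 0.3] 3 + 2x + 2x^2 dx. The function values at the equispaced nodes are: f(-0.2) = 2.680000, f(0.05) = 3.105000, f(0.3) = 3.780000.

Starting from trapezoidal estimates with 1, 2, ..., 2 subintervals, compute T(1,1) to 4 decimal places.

T(0,0) (trapezoid, 1 panel, h=0.5000): 1.615000
T(1,0) (trapezoid, 2 panels, h=0.2500): 1.583750
T(1,1) = 1.583750 + (1.583750 − 1.615000)/3 = 1.573333

1.5733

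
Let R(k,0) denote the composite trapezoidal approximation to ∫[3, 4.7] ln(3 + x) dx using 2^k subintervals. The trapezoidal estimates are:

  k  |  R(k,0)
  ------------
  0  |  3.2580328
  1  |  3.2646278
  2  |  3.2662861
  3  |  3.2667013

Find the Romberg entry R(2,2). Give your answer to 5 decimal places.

3.26684

Richardson extrapolation on the trapezoidal column (denominator 4−1=3):
R(1,1) = 3.2646278 + (3.2646278 − 3.2580328)/3 = 3.2668261
R(2,1) = 3.2662861 + (3.2662861 − 3.2646278)/3 = 3.2668389
R(2,2) = 3.2668389 + (3.2668389 − 3.2668261)/15 = 3.2668398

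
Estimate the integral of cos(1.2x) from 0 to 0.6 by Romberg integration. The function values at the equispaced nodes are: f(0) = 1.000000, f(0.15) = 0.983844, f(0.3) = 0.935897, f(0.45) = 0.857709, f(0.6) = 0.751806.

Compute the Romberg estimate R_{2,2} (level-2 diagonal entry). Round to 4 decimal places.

R_{0,0} (trapezoid, 1 panel, h=0.6000): 0.525542
R_{1,0} (trapezoid, 2 panels, h=0.3000): 0.543540
R_{2,0} (trapezoid, 4 panels, h=0.1500): 0.548003
R_{1,1} = 0.543540 + (0.543540 − 0.525542)/3 = 0.549539
R_{2,1} = 0.548003 + (0.548003 − 0.543540)/3 = 0.549491
R_{2,2} = 0.549491 + (0.549491 − 0.549539)/15 = 0.549488

0.5495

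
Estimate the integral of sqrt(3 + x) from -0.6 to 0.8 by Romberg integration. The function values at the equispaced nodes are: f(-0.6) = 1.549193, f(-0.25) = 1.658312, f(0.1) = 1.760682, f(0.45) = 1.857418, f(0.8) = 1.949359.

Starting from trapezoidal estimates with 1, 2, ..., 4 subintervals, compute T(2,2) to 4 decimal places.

T(0,0) (trapezoid, 1 panel, h=1.4000): 2.448986
T(1,0) (trapezoid, 2 panels, h=0.7000): 2.456971
T(2,0) (trapezoid, 4 panels, h=0.3500): 2.458991
T(1,1) = 2.456971 + (2.456971 − 2.448986)/3 = 2.459633
T(2,1) = 2.458991 + (2.458991 − 2.456971)/3 = 2.459664
T(2,2) = 2.459664 + (2.459664 − 2.459633)/15 = 2.459666

2.4597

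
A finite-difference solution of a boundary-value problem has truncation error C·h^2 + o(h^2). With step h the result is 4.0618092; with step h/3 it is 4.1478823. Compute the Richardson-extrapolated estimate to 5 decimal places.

The leading error scales as h^2; refining by a factor of 3 reduces it by 3^2 = 9.
Extrapolated value = (9·A(h/3) − A(h)) / (9 − 1)
= (9·4.1478823 − 4.0618092) / 8
= 33.2691315 / 8 = 4.1586414

4.15864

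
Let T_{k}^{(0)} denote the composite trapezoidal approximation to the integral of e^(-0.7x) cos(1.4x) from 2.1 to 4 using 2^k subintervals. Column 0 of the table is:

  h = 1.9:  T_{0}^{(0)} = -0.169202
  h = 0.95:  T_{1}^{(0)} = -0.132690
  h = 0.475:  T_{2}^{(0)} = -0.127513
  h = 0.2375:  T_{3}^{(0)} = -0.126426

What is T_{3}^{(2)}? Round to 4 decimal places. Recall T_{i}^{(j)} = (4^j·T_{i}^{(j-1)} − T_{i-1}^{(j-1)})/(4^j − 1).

-0.1261

Richardson extrapolation on the trapezoidal column (denominator 4−1=3):
T_{2}^{(1)} = -0.127513 + (-0.127513 − (-0.132690))/3 = -0.125787
T_{3}^{(1)} = -0.126426 + (-0.126426 − (-0.127513))/3 = -0.126064
T_{3}^{(2)} = -0.126064 + (-0.126064 − (-0.125787))/15 = -0.126082
(Column j=1 coincides with Simpson's rule on the same nodes.)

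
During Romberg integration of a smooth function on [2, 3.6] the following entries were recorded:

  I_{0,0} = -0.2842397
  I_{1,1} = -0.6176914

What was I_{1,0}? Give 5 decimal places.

-0.53433

From I_{1,1} = (4·I_{1,0} − I_{0,0})/3, solve for I_{1,0}:
4·I_{1,0} = 3·(-0.6176914) + (-0.2842397) = -2.1373139
I_{1,0} = -0.5343285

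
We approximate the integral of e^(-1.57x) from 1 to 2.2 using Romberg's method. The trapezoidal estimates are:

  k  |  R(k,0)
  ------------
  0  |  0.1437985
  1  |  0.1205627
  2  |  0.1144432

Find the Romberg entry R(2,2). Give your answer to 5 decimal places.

R(1,1) = (4·0.1205627 − 0.1437985) / 3 = 0.1128174
R(2,1) = 0.1144432 + (0.1144432 − 0.1205627)/3 = 0.1124034
R(2,2) = (16·0.1124034 − 0.1128174) / 15 = 0.1123758

0.11238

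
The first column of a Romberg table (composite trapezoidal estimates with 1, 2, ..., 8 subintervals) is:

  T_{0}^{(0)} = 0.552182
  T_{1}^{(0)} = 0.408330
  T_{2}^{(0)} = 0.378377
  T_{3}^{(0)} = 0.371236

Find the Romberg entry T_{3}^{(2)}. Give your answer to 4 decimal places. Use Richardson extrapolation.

T_{2}^{(1)} = (4·0.378377 − 0.408330) / 3 = 0.368393
T_{3}^{(1)} = (4·0.371236 − 0.378377) / 3 = 0.368856
T_{3}^{(2)} = 0.368856 + (0.368856 − 0.368393)/15 = 0.368887
(Column j=1 coincides with Simpson's rule on the same nodes.)

0.3689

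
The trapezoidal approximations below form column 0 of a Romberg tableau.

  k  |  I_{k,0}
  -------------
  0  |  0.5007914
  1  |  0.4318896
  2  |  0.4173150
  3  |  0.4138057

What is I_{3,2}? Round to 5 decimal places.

0.41265

I_{2,1} = (4·0.4173150 − 0.4318896) / 3 = 0.4124568
I_{3,1} = 0.4138057 + (0.4138057 − 0.4173150)/3 = 0.4126359
I_{3,2} = 0.4126359 + (0.4126359 − 0.4124568)/15 = 0.4126478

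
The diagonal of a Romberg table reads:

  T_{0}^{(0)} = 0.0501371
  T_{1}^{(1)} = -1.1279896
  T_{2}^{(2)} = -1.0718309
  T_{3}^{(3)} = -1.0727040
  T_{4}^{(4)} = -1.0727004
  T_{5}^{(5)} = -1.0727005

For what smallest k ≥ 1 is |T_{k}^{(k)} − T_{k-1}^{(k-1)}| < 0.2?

k = 2

|T_{1}^{(1)} − T_{0}^{(0)}| = 1.1781267 ≥ 0.2
|T_{2}^{(2)} − T_{1}^{(1)}| = 0.0561587 < 0.2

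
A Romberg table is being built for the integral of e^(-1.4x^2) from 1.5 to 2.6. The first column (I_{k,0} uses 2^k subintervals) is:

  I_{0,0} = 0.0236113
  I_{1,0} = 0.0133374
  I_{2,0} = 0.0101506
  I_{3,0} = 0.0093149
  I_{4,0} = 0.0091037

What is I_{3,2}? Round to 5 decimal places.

0.00903

I_{2,1} = 0.0101506 + (0.0101506 − 0.0133374)/3 = 0.0090883
I_{3,1} = 0.0093149 + (0.0093149 − 0.0101506)/3 = 0.0090363
I_{3,2} = 0.0090363 + (0.0090363 − 0.0090883)/15 = 0.0090328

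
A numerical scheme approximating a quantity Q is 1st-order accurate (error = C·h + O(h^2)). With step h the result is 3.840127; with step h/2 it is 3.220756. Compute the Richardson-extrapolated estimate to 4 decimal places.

The leading error scales as h; refining by a factor of 2 reduces it by 2^1 = 2.
Extrapolated value = (2·A(h/2) − A(h)) / (2 − 1)
= (2·3.220756 − 3.840127) / 1
= 2.601385 / 1 = 2.601385

2.6014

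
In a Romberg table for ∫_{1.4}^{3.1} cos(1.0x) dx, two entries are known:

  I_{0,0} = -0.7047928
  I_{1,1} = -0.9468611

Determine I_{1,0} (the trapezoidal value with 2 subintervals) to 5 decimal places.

From I_{1,1} = (4·I_{1,0} − I_{0,0})/3, solve for I_{1,0}:
4·I_{1,0} = 3·(-0.9468611) + (-0.7047928) = -3.5453761
I_{1,0} = -0.8863440

-0.88634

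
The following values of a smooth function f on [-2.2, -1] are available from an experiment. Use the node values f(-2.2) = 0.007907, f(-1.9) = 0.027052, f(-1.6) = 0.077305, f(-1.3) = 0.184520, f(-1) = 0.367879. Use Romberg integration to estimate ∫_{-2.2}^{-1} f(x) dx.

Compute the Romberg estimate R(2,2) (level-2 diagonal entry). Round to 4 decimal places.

R(0,0) (trapezoid, 1 panel, h=1.2000): 0.225472
R(1,0) (trapezoid, 2 panels, h=0.6000): 0.159119
R(2,0) (trapezoid, 4 panels, h=0.3000): 0.143031
R(1,1) = 0.159119 + (0.159119 − 0.225472)/3 = 0.137001
R(2,1) = 0.143031 + (0.143031 − 0.159119)/3 = 0.137668
R(2,2) = 0.137668 + (0.137668 − 0.137001)/15 = 0.137712

0.1377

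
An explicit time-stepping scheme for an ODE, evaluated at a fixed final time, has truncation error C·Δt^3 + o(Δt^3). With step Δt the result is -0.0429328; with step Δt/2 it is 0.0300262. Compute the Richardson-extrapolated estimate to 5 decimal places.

0.04045

The leading error scales as Δt^3; refining by a factor of 2 reduces it by 2^3 = 8.
Extrapolated value = (8·A(Δt/2) − A(Δt)) / (8 − 1)
= (8·0.0300262 − (-0.0429328)) / 7
= 0.2831424 / 7 = 0.0404489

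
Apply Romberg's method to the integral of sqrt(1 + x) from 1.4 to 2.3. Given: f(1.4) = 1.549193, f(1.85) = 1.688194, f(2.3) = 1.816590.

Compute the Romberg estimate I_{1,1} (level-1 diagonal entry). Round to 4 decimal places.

1.5178

I_{0,0} (trapezoid, 1 panel, h=0.9000): 1.514602
I_{1,0} (trapezoid, 2 panels, h=0.4500): 1.516988
I_{1,1} = 1.516988 + (1.516988 − 1.514602)/3 = 1.517783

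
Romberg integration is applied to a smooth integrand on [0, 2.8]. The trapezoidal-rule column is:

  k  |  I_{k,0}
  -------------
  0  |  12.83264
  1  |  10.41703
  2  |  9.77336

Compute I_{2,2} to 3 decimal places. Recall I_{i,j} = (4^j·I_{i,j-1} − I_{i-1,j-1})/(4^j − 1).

I_{1,1} = 10.41703 + (10.41703 − 12.83264)/3 = 9.61183
I_{2,1} = (4·9.77336 − 10.41703) / 3 = 9.55880
I_{2,2} = 9.55880 + (9.55880 − 9.61183)/15 = 9.55526

9.555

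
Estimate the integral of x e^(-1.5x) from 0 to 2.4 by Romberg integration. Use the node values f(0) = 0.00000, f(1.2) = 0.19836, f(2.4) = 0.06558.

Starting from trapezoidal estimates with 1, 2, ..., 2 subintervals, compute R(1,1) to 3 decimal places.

R(0,0) (trapezoid, 1 panel, h=2.4000): 0.07870
R(1,0) (trapezoid, 2 panels, h=1.2000): 0.27738
R(1,1) = 0.27738 + (0.27738 − 0.07870)/3 = 0.34361

0.344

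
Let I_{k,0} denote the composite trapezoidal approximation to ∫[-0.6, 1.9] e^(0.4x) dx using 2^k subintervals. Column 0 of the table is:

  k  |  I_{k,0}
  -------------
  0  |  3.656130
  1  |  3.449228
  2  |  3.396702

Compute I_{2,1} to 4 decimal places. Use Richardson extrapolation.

I_{2,1} = (4·3.396702 − 3.449228) / 3 = 3.379193
(Column j=1 coincides with Simpson's rule on the same nodes.)

3.3792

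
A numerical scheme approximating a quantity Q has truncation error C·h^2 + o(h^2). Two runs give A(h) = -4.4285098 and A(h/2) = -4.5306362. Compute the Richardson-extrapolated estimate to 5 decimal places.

-4.56468

Extrapolated value = (4·A(h/2) − A(h)) / (4 − 1)
= (4·(-4.5306362) − (-4.4285098)) / 3
= -13.6940350 / 3 = -4.5646783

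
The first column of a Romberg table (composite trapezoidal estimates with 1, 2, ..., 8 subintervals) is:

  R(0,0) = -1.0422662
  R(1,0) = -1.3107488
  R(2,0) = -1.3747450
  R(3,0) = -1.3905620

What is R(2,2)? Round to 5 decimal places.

Richardson extrapolation on the trapezoidal column (denominator 4−1=3):
R(1,1) = -1.3107488 + (-1.3107488 − (-1.0422662))/3 = -1.4002430
R(2,1) = (4·(-1.3747450) − (-1.3107488)) / 3 = -1.3960771
R(2,2) = (16·(-1.3960771) − (-1.4002430)) / 15 = -1.3957994

-1.39580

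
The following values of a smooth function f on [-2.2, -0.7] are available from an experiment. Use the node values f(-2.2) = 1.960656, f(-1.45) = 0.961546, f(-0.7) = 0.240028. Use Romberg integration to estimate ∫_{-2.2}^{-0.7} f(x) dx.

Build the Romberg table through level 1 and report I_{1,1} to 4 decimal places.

I_{0,0} (trapezoid, 1 panel, h=1.5000): 1.650513
I_{1,0} (trapezoid, 2 panels, h=0.7500): 1.546416
I_{1,1} = 1.546416 + (1.546416 − 1.650513)/3 = 1.511717

1.5117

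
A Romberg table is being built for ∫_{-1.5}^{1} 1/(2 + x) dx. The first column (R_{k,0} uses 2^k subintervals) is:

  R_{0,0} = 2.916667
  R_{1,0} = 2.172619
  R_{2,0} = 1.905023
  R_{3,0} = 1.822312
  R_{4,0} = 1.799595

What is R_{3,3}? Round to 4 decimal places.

Richardson extrapolation on the trapezoidal column (denominator 4−1=3):
R_{1,1} = (4·2.172619 − 2.916667) / 3 = 1.924603
R_{2,1} = (4·1.905023 − 2.172619) / 3 = 1.815824
R_{3,1} = (4·1.822312 − 1.905023) / 3 = 1.794742
R_{2,2} = 1.815824 + (1.815824 − 1.924603)/15 = 1.808572
R_{3,2} = (16·1.794742 − 1.815824) / 15 = 1.793337
R_{3,3} = (64·1.793337 − 1.808572) / 63 = 1.793095
(Column j=1 coincides with Simpson's rule on the same nodes.)

1.7931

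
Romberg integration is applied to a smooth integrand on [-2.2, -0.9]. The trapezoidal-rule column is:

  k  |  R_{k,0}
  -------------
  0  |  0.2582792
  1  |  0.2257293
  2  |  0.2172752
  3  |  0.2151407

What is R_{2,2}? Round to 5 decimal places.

0.21443

R_{1,1} = 0.2257293 + (0.2257293 − 0.2582792)/3 = 0.2148793
R_{2,1} = 0.2172752 + (0.2172752 − 0.2257293)/3 = 0.2144572
R_{2,2} = 0.2144572 + (0.2144572 − 0.2148793)/15 = 0.2144291
(Column j=1 coincides with Simpson's rule on the same nodes.)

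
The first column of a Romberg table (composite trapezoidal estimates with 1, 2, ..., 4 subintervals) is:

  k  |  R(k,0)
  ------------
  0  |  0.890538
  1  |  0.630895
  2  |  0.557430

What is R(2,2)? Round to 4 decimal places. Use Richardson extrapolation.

0.5322

Richardson extrapolation on the trapezoidal column (denominator 4−1=3):
R(1,1) = (4·0.630895 − 0.890538) / 3 = 0.544347
R(2,1) = 0.557430 + (0.557430 − 0.630895)/3 = 0.532942
R(2,2) = 0.532942 + (0.532942 − 0.544347)/15 = 0.532182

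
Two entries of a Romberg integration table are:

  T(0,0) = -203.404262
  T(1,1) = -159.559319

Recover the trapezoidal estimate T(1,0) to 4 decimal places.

-170.5206

From T(1,1) = (4·T(1,0) − T(0,0))/3, solve for T(1,0):
4·T(1,0) = 3·(-159.559319) + (-203.404262) = -682.082219
T(1,0) = -170.520555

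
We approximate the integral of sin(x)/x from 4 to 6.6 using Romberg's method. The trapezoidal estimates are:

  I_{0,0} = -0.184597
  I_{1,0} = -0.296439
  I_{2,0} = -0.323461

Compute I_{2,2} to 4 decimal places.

Richardson extrapolation on the trapezoidal column (denominator 4−1=3):
I_{1,1} = -0.296439 + (-0.296439 − (-0.184597))/3 = -0.333720
I_{2,1} = (4·(-0.323461) − (-0.296439)) / 3 = -0.332468
I_{2,2} = -0.332468 + (-0.332468 − (-0.333720))/15 = -0.332385

-0.3324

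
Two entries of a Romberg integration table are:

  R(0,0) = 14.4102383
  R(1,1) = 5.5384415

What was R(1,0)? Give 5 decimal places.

From R(1,1) = (4·R(1,0) − R(0,0))/3, solve for R(1,0):
4·R(1,0) = 3·5.5384415 + 14.4102383 = 31.0255628
R(1,0) = 7.7563907

7.75639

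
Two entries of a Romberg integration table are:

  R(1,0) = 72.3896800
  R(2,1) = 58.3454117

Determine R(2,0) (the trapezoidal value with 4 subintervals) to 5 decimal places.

61.85648

From R(2,1) = (4·R(2,0) − R(1,0))/3, solve for R(2,0):
4·R(2,0) = 3·58.3454117 + 72.3896800 = 247.4259151
R(2,0) = 61.8564788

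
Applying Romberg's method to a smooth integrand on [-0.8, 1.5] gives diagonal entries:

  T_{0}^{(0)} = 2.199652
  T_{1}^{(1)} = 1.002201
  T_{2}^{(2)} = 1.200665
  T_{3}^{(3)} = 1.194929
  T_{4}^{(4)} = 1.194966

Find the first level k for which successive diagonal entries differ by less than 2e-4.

k = 4

|T_{1}^{(1)} − T_{0}^{(0)}| = 1.197451 ≥ 2e-4
|T_{2}^{(2)} − T_{1}^{(1)}| = 0.198464 ≥ 2e-4
|T_{3}^{(3)} − T_{2}^{(2)}| = 0.005736 ≥ 2e-4
|T_{4}^{(4)} − T_{3}^{(3)}| = 0.000037 < 2e-4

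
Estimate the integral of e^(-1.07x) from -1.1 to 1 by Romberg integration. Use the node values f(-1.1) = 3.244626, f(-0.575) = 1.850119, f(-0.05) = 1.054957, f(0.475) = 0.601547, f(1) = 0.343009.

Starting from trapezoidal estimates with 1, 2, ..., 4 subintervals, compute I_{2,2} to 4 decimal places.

2.7119

I_{0,0} (trapezoid, 1 panel, h=2.1000): 3.767017
I_{1,0} (trapezoid, 2 panels, h=1.0500): 2.991213
I_{2,0} (trapezoid, 4 panels, h=0.5250): 2.782731
I_{1,1} = 2.991213 + (2.991213 − 3.767017)/3 = 2.732612
I_{2,1} = 2.782731 + (2.782731 − 2.991213)/3 = 2.713237
I_{2,2} = 2.713237 + (2.713237 − 2.732612)/15 = 2.711945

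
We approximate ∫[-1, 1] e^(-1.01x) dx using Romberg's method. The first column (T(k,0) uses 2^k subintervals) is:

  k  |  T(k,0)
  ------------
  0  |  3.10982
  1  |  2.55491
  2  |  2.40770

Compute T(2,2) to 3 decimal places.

2.358

T(1,1) = 2.55491 + (2.55491 − 3.10982)/3 = 2.36994
T(2,1) = (4·2.40770 − 2.55491) / 3 = 2.35863
T(2,2) = (16·2.35863 − 2.36994) / 15 = 2.35788
(Column j=1 coincides with Simpson's rule on the same nodes.)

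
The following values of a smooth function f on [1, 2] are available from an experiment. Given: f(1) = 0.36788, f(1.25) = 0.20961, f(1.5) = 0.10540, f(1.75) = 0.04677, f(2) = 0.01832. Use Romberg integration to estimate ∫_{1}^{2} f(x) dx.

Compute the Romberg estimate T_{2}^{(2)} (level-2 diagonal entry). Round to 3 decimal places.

T_{0}^{(0)} (trapezoid, 1 panel, h=1.0000): 0.19310
T_{1}^{(0)} (trapezoid, 2 panels, h=0.5000): 0.14925
T_{2}^{(0)} (trapezoid, 4 panels, h=0.2500): 0.13872
T_{1}^{(1)} = 0.14925 + (0.14925 − 0.19310)/3 = 0.13463
T_{2}^{(1)} = 0.13872 + (0.13872 − 0.14925)/3 = 0.13521
T_{2}^{(2)} = 0.13521 + (0.13521 − 0.13463)/15 = 0.13525

0.135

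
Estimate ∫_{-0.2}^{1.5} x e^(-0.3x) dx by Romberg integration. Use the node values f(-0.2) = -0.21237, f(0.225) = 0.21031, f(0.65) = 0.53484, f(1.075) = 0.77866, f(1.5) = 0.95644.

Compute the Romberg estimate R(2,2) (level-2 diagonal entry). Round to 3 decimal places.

R(0,0) (trapezoid, 1 panel, h=1.7000): 0.63246
R(1,0) (trapezoid, 2 panels, h=0.8500): 0.77084
R(2,0) (trapezoid, 4 panels, h=0.4250): 0.80573
R(1,1) = 0.77084 + (0.77084 − 0.63246)/3 = 0.81697
R(2,1) = 0.80573 + (0.80573 − 0.77084)/3 = 0.81736
R(2,2) = 0.81736 + (0.81736 − 0.81697)/15 = 0.81739

0.817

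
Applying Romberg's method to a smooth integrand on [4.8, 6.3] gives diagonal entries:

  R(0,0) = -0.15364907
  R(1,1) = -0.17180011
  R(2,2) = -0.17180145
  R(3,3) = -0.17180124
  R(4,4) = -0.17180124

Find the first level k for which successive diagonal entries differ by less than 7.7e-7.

k = 3

|R(1,1) − R(0,0)| = 0.01815104 ≥ 7.7e-7
|R(2,2) − R(1,1)| = 0.00000134 ≥ 7.7e-7
|R(3,3) − R(2,2)| = 0.00000021 < 7.7e-7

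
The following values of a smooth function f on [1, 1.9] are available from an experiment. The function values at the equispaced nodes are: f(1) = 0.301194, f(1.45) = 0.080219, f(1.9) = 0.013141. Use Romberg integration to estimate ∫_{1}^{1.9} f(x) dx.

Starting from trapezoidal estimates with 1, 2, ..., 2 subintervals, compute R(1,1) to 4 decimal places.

R(0,0) (trapezoid, 1 panel, h=0.9000): 0.141451
R(1,0) (trapezoid, 2 panels, h=0.4500): 0.106824
R(1,1) = 0.106824 + (0.106824 − 0.141451)/3 = 0.095282

0.0953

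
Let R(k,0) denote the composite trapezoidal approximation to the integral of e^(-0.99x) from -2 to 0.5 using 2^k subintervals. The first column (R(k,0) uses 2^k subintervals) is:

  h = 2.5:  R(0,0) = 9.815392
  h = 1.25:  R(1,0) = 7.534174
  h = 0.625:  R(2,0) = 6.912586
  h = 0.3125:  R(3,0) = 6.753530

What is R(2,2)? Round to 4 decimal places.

6.7008

Richardson extrapolation on the trapezoidal column (denominator 4−1=3):
R(1,1) = 7.534174 + (7.534174 − 9.815392)/3 = 6.773768
R(2,1) = 6.912586 + (6.912586 − 7.534174)/3 = 6.705390
R(2,2) = 6.705390 + (6.705390 − 6.773768)/15 = 6.700831
(Column j=1 coincides with Simpson's rule on the same nodes.)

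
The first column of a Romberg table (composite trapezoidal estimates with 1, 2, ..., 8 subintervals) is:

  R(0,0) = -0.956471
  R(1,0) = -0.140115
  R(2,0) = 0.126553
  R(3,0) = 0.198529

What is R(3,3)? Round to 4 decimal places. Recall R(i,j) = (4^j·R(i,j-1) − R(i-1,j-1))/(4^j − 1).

Richardson extrapolation on the trapezoidal column (denominator 4−1=3):
R(1,1) = (4·(-0.140115) − (-0.956471)) / 3 = 0.132004
R(2,1) = (4·0.126553 − (-0.140115)) / 3 = 0.215442
R(3,1) = 0.198529 + (0.198529 − 0.126553)/3 = 0.222521
R(2,2) = 0.215442 + (0.215442 − 0.132004)/15 = 0.221005
R(3,2) = (16·0.222521 − 0.215442) / 15 = 0.222993
R(3,3) = 0.222993 + (0.222993 − 0.221005)/63 = 0.223025
(Column j=1 coincides with Simpson's rule on the same nodes.)

0.2230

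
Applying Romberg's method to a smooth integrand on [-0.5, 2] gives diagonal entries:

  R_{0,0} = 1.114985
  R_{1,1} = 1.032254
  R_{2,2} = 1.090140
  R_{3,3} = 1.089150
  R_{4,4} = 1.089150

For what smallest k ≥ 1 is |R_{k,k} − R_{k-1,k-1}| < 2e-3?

|R_{1,1} − R_{0,0}| = 0.082731 ≥ 2e-3
|R_{2,2} − R_{1,1}| = 0.057886 ≥ 2e-3
|R_{3,3} − R_{2,2}| = 0.000990 < 2e-3

k = 3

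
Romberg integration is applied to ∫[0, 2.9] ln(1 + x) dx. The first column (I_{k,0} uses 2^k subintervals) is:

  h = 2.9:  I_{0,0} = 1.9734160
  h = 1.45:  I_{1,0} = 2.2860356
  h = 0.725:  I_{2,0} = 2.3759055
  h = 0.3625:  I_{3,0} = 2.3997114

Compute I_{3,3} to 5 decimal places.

I_{1,1} = 2.2860356 + (2.2860356 − 1.9734160)/3 = 2.3902421
I_{2,1} = (4·2.3759055 − 2.2860356) / 3 = 2.4058621
I_{3,1} = (4·2.3997114 − 2.3759055) / 3 = 2.4076467
I_{2,2} = 2.4058621 + (2.4058621 − 2.3902421)/15 = 2.4069034
I_{3,2} = (16·2.4076467 − 2.4058621) / 15 = 2.4077657
I_{3,3} = (64·2.4077657 − 2.4069034) / 63 = 2.4077794

2.40778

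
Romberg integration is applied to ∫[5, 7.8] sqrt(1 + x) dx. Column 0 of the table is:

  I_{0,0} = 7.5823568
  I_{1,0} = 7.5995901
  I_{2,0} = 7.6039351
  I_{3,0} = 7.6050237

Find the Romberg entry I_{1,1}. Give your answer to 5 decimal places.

7.60533

I_{1,1} = 7.5995901 + (7.5995901 − 7.5823568)/3 = 7.6053345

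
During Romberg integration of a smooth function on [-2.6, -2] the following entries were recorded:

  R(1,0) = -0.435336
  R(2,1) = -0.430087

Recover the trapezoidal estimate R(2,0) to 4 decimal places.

From R(2,1) = (4·R(2,0) − R(1,0))/3, solve for R(2,0):
4·R(2,0) = 3·(-0.430087) + (-0.435336) = -1.725597
R(2,0) = -0.431399

-0.4314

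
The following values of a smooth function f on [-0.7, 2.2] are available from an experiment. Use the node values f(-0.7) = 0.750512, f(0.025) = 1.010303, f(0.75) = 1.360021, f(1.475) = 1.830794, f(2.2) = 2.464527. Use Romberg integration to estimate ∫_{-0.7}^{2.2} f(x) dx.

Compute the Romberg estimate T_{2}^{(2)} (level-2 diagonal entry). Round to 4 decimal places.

T_{0}^{(0)} (trapezoid, 1 panel, h=2.9000): 4.661807
T_{1}^{(0)} (trapezoid, 2 panels, h=1.4500): 4.302934
T_{2}^{(0)} (trapezoid, 4 panels, h=0.7250): 4.211262
T_{1}^{(1)} = 4.302934 + (4.302934 − 4.661807)/3 = 4.183310
T_{2}^{(1)} = 4.211262 + (4.211262 − 4.302934)/3 = 4.180705
T_{2}^{(2)} = 4.180705 + (4.180705 − 4.183310)/15 = 4.180531

4.1805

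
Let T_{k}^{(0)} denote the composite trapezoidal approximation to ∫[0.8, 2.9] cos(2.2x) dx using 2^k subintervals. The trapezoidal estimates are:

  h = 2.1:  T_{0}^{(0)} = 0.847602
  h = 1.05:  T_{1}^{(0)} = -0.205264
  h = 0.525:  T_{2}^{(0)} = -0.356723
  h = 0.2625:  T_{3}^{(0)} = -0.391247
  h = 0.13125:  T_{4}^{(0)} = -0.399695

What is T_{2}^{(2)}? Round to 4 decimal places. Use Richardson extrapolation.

Richardson extrapolation on the trapezoidal column (denominator 4−1=3):
T_{1}^{(1)} = (4·(-0.205264) − 0.847602) / 3 = -0.556219
T_{2}^{(1)} = (4·(-0.356723) − (-0.205264)) / 3 = -0.407209
T_{2}^{(2)} = (16·(-0.407209) − (-0.556219)) / 15 = -0.397275

-0.3973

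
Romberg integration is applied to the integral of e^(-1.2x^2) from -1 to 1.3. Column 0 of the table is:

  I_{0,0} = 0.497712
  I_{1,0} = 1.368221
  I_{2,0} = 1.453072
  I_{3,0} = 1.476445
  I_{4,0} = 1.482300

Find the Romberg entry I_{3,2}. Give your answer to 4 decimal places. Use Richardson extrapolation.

I_{2,1} = 1.453072 + (1.453072 − 1.368221)/3 = 1.481356
I_{3,1} = 1.476445 + (1.476445 − 1.453072)/3 = 1.484236
I_{3,2} = 1.484236 + (1.484236 − 1.481356)/15 = 1.484428
(Column j=1 coincides with Simpson's rule on the same nodes.)

1.4844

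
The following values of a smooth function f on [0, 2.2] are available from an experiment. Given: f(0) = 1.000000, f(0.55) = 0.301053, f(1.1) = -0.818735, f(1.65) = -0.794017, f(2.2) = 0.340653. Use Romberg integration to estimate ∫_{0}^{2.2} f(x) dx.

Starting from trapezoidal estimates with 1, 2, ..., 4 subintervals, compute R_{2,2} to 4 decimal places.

R_{0,0} (trapezoid, 1 panel, h=2.2000): 1.474718
R_{1,0} (trapezoid, 2 panels, h=1.1000): -0.163249
R_{2,0} (trapezoid, 4 panels, h=0.5500): -0.352755
R_{1,1} = -0.163249 + (-0.163249 − 1.474718)/3 = -0.709238
R_{2,1} = -0.352755 + (-0.352755 − (-0.163249))/3 = -0.415924
R_{2,2} = -0.415924 + (-0.415924 − (-0.709238))/15 = -0.396370

-0.3964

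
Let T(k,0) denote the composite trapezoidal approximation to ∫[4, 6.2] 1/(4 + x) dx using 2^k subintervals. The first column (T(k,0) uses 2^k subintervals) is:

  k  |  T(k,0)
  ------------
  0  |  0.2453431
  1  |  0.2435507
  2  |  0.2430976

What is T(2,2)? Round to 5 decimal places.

0.24295

Richardson extrapolation on the trapezoidal column (denominator 4−1=3):
T(1,1) = (4·0.2435507 − 0.2453431) / 3 = 0.2429532
T(2,1) = (4·0.2430976 − 0.2435507) / 3 = 0.2429466
T(2,2) = (16·0.2429466 − 0.2429532) / 15 = 0.2429462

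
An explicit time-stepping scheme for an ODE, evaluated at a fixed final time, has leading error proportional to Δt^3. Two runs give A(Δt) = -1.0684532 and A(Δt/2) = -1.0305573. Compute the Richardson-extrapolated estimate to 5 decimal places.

The leading error scales as Δt^3; refining by a factor of 2 reduces it by 2^3 = 8.
Extrapolated value = (8·A(Δt/2) − A(Δt)) / (8 − 1)
= (8·(-1.0305573) − (-1.0684532)) / 7
= -7.1760052 / 7 = -1.0251436

-1.02514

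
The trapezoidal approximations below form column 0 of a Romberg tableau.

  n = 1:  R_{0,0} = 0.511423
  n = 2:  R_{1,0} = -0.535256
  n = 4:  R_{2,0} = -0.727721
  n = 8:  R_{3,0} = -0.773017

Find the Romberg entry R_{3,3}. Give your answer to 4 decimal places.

R_{1,1} = -0.535256 + (-0.535256 − 0.511423)/3 = -0.884149
R_{2,1} = -0.727721 + (-0.727721 − (-0.535256))/3 = -0.791876
R_{3,1} = -0.773017 + (-0.773017 − (-0.727721))/3 = -0.788116
R_{2,2} = (16·(-0.791876) − (-0.884149)) / 15 = -0.785724
R_{3,2} = -0.788116 + (-0.788116 − (-0.791876))/15 = -0.787865
R_{3,3} = -0.787865 + (-0.787865 − (-0.785724))/63 = -0.787899

-0.7879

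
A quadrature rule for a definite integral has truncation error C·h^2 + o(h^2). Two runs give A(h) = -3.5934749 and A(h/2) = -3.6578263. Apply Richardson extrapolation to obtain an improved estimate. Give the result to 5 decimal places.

Extrapolated value = (4·A(h/2) − A(h)) / (4 − 1)
= (4·(-3.6578263) − (-3.5934749)) / 3
= -11.0378303 / 3 = -3.6792768

-3.67928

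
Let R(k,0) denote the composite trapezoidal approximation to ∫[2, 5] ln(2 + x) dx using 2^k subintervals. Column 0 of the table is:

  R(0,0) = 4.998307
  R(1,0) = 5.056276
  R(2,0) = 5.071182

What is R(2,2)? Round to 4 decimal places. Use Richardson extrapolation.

R(1,1) = 5.056276 + (5.056276 − 4.998307)/3 = 5.075599
R(2,1) = (4·5.071182 − 5.056276) / 3 = 5.076151
R(2,2) = (16·5.076151 − 5.075599) / 15 = 5.076188
(Column j=1 coincides with Simpson's rule on the same nodes.)

5.0762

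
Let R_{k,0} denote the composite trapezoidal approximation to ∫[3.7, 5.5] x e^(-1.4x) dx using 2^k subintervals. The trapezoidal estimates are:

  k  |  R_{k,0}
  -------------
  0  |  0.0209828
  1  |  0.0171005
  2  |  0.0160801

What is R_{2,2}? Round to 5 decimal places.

0.01574

Richardson extrapolation on the trapezoidal column (denominator 4−1=3):
R_{1,1} = 0.0171005 + (0.0171005 − 0.0209828)/3 = 0.0158064
R_{2,1} = 0.0160801 + (0.0160801 − 0.0171005)/3 = 0.0157400
R_{2,2} = (16·0.0157400 − 0.0158064) / 15 = 0.0157356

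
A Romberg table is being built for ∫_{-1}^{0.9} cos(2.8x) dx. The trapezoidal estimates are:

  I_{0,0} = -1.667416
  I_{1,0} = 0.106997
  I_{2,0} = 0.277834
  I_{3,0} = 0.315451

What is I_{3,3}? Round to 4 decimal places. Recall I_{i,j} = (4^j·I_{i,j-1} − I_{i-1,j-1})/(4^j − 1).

0.3278

I_{1,1} = 0.106997 + (0.106997 − (-1.667416))/3 = 0.698468
I_{2,1} = 0.277834 + (0.277834 − 0.106997)/3 = 0.334780
I_{3,1} = (4·0.315451 − 0.277834) / 3 = 0.327990
I_{2,2} = 0.334780 + (0.334780 − 0.698468)/15 = 0.310534
I_{3,2} = (16·0.327990 − 0.334780) / 15 = 0.327537
I_{3,3} = 0.327537 + (0.327537 − 0.310534)/63 = 0.327807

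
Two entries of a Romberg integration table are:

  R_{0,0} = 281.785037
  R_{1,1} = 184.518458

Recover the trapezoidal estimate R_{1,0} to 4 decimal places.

208.8351

From R_{1,1} = (4·R_{1,0} − R_{0,0})/3, solve for R_{1,0}:
4·R_{1,0} = 3·184.518458 + 281.785037 = 835.340411
R_{1,0} = 208.835103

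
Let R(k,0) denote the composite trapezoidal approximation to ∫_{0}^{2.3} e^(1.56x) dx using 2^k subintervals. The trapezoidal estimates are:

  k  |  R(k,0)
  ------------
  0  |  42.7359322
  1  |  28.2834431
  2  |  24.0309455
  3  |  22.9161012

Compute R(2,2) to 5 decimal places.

Richardson extrapolation on the trapezoidal column (denominator 4−1=3):
R(1,1) = 28.2834431 + (28.2834431 − 42.7359322)/3 = 23.4659467
R(2,1) = 24.0309455 + (24.0309455 − 28.2834431)/3 = 22.6134463
R(2,2) = (16·22.6134463 − 23.4659467) / 15 = 22.5566129

22.55661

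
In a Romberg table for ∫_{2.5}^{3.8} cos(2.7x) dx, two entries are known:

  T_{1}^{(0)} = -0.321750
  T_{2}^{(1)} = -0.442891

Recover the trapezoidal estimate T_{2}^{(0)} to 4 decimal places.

-0.4126

From T_{2}^{(1)} = (4·T_{2}^{(0)} − T_{1}^{(0)})/3, solve for T_{2}^{(0)}:
4·T_{2}^{(0)} = 3·(-0.442891) + (-0.321750) = -1.650423
T_{2}^{(0)} = -0.412606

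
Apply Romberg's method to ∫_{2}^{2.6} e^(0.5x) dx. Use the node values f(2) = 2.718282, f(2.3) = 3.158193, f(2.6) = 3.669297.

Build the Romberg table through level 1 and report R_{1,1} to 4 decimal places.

R_{0,0} (trapezoid, 1 panel, h=0.6000): 1.916274
R_{1,0} (trapezoid, 2 panels, h=0.3000): 1.905595
R_{1,1} = 1.905595 + (1.905595 − 1.916274)/3 = 1.902035

1.9020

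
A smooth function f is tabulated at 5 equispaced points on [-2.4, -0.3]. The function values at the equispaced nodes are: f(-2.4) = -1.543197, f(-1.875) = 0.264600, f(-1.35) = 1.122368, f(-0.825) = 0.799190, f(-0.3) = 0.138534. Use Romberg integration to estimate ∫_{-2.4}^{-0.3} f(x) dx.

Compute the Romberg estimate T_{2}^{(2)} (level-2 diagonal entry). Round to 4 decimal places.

T_{0}^{(0)} (trapezoid, 1 panel, h=2.1000): -1.474896
T_{1}^{(0)} (trapezoid, 2 panels, h=1.0500): 0.441038
T_{2}^{(0)} (trapezoid, 4 panels, h=0.5250): 0.779009
T_{1}^{(1)} = 0.441038 + (0.441038 − (-1.474896))/3 = 1.079683
T_{2}^{(1)} = 0.779009 + (0.779009 − 0.441038)/3 = 0.891666
T_{2}^{(2)} = 0.891666 + (0.891666 − 1.079683)/15 = 0.879132

0.8791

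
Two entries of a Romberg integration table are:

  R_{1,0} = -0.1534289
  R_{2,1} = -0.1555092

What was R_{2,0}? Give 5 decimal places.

From R_{2,1} = (4·R_{2,0} − R_{1,0})/3, solve for R_{2,0}:
4·R_{2,0} = 3·(-0.1555092) + (-0.1534289) = -0.6199565
R_{2,0} = -0.1549891

-0.15499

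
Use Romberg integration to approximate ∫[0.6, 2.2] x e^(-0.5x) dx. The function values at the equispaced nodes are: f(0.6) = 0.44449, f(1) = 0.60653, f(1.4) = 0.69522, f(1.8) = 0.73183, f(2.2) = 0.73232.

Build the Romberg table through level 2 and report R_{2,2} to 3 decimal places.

R_{0,0} (trapezoid, 1 panel, h=1.6000): 0.94145
R_{1,0} (trapezoid, 2 panels, h=0.8000): 1.02690
R_{2,0} (trapezoid, 4 panels, h=0.4000): 1.04879
R_{1,1} = 1.02690 + (1.02690 − 0.94145)/3 = 1.05538
R_{2,1} = 1.04879 + (1.04879 − 1.02690)/3 = 1.05609
R_{2,2} = 1.05609 + (1.05609 − 1.05538)/15 = 1.05614

1.056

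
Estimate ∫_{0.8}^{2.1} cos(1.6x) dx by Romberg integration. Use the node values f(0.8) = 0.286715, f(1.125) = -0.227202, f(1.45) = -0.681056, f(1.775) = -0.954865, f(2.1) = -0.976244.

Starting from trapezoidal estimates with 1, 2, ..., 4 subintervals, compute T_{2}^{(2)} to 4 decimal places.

-0.7341

T_{0}^{(0)} (trapezoid, 1 panel, h=1.3000): -0.448194
T_{1}^{(0)} (trapezoid, 2 panels, h=0.6500): -0.666783
T_{2}^{(0)} (trapezoid, 4 panels, h=0.3250): -0.717563
T_{1}^{(1)} = -0.666783 + (-0.666783 − (-0.448194))/3 = -0.739646
T_{2}^{(1)} = -0.717563 + (-0.717563 − (-0.666783))/3 = -0.734490
T_{2}^{(2)} = -0.734490 + (-0.734490 − (-0.739646))/15 = -0.734146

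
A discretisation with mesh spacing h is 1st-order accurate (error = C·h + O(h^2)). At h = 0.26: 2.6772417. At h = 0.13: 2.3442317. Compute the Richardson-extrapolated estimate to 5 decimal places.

2.01122

The leading error scales as h; refining by a factor of 2 reduces it by 2^1 = 2.
Extrapolated value = (2·A(h/2) − A(h)) / (2 − 1)
= (2·2.3442317 − 2.6772417) / 1
= 2.0112217 / 1 = 2.0112217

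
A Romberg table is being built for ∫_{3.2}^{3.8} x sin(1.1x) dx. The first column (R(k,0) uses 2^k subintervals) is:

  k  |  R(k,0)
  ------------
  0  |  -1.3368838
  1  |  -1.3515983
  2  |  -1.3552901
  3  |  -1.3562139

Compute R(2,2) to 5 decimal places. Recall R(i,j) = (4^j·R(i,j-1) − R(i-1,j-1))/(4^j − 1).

-1.35652

Richardson extrapolation on the trapezoidal column (denominator 4−1=3):
R(1,1) = -1.3515983 + (-1.3515983 − (-1.3368838))/3 = -1.3565031
R(2,1) = -1.3552901 + (-1.3552901 − (-1.3515983))/3 = -1.3565207
R(2,2) = (16·(-1.3565207) − (-1.3565031)) / 15 = -1.3565219
(Column j=1 coincides with Simpson's rule on the same nodes.)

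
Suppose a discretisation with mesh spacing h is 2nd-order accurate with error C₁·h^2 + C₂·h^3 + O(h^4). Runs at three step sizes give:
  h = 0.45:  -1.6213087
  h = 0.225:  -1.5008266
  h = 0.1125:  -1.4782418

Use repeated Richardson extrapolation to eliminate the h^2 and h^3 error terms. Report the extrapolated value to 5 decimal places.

-1.47215

First eliminate the h^2 term (factor 2^2 = 4):
  B₁ = (4·(-1.5008266) − (-1.6213087))/3 = -1.4606659
  B₂ = (4·(-1.4782418) − (-1.5008266))/3 = -1.4707135
Then eliminate the h^3 term (factor 2^3 = 8):
  (8·(-1.4707135) − (-1.4606659))/7 = -1.4721489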